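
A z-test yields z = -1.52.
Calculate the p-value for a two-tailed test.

Answer: p-value ≈ 0.1285

Derivation:
For z = -1.52:
p = 2×P(Z > |-1.52|) = 2×(1 - Φ(1.52)) = 0.1285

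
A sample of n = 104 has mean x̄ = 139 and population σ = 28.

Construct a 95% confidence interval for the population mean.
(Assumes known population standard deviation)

Answer: (133.6186, 144.3814)

Derivation:
Confidence level: 95%, α = 0.05
z_0.025 = 1.960
SE = σ/√n = 28/√104 = 2.7456
Margin of error = 1.960 × 2.7456 = 5.3814
CI: x̄ ± margin = 139 ± 5.3814
CI: (133.6186, 144.3814)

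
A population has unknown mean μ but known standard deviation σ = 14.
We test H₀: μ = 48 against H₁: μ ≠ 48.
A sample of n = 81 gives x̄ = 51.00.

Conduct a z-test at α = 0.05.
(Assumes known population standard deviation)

Standard error: SE = σ/√n = 14/√81 = 1.5556
z-statistic: z = (x̄ - μ₀)/SE = (51.00 - 48)/1.5556 = 1.9285
Critical value: ±1.960
p-value = 0.0538
Decision: fail to reject H₀

Answer: z = 1.9285, fail to reject H₀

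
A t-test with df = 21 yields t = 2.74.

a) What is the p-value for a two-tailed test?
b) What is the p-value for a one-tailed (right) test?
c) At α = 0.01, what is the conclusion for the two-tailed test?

Answer: a) 0.0123, b) 0.0061, c) fail to reject H₀

Derivation:
Using t-distribution with df = 21:
a) Two-tailed: p = 2×P(T > 2.74) = 0.0123
b) One-tailed: p = P(T > 2.74) = 0.0061
c) 0.0123 ≥ 0.01, fail to reject H₀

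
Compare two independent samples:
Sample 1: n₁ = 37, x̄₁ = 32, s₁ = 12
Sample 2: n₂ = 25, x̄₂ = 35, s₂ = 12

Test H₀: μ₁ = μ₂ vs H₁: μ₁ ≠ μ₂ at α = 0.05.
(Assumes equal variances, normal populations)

Answer: t = -0.9657, fail to reject H₀

Derivation:
Pooled variance: s²_p = [36×12² + 24×12²]/(60) = 144.0000
s_p = 12.0000
SE = s_p×√(1/n₁ + 1/n₂) = 12.0000×√(1/37 + 1/25) = 3.1067
t = (x̄₁ - x̄₂)/SE = (32 - 35)/3.1067 = -0.9657
df = 60, t-critical = ±2.000
Decision: fail to reject H₀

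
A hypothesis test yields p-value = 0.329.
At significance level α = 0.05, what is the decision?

Compare p-value to α:
0.329 ≥ 0.05
Decision: fail to reject H₀

Answer: fail to reject H₀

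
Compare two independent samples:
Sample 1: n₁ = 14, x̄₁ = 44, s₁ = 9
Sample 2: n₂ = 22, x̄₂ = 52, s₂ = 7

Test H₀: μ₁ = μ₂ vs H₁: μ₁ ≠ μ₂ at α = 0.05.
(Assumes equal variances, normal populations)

Answer: t = -2.9903, reject H₀

Derivation:
Pooled variance: s²_p = [13×9² + 21×7²]/(34) = 61.2353
s_p = 7.8253
SE = s_p×√(1/n₁ + 1/n₂) = 7.8253×√(1/14 + 1/22) = 2.6753
t = (x̄₁ - x̄₂)/SE = (44 - 52)/2.6753 = -2.9903
df = 34, t-critical = ±2.032
Decision: reject H₀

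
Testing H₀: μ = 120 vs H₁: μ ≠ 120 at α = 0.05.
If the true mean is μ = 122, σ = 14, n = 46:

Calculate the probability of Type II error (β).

Answer: β ≈ 0.8375

Derivation:
SE = σ/√n = 14/√46 = 2.0642
Critical values: μ₀ ± z_0.025×SE = 120 ± 1.960×2.0642
Acceptance region: (115.9542, 124.0458)
Under H₁ (μ = 122): z_high = (124.0458 - 122)/2.0642 = 0.9911, z_low = (115.9542 - 122)/2.0642 = -2.9289
β = P(not reject | H₁) = Φ(0.9911) - Φ(-2.9289) ≈ 0.8375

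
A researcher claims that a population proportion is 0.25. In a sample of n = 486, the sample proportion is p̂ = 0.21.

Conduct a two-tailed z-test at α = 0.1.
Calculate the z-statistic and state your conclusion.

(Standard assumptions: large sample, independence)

H₀: p = 0.25, H₁: p ≠ 0.25
Standard error: SE = √(p₀(1-p₀)/n) = √(0.25×0.75/486) = 0.019642
z-statistic: z = (p̂ - p₀)/SE = (0.21 - 0.25)/0.019642 = -2.0365
Critical value: z_0.05 = ±1.645
p-value = 0.0417
Decision: reject H₀ at α = 0.1

Answer: z = -2.0365, reject H₀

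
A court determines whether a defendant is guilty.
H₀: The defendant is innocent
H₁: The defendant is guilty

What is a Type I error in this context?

Type I error (α): Rejecting H₀ when H₀ is true
Type II error (β): Failing to reject H₀ when H₁ is true

Answer: Convicting an innocent person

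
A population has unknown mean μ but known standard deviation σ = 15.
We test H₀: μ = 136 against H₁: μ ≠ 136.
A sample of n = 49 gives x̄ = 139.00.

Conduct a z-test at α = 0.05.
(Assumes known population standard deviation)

Answer: z = 1.4000, fail to reject H₀

Derivation:
Standard error: SE = σ/√n = 15/√49 = 2.1429
z-statistic: z = (x̄ - μ₀)/SE = (139.00 - 136)/2.1429 = 1.4000
Critical value: ±1.960
p-value = 0.1615
Decision: fail to reject H₀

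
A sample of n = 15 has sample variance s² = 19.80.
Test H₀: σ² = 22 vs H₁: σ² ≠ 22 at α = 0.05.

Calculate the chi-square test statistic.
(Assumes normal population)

Answer: χ² = 12.6000, fail to reject H₀

Derivation:
df = n - 1 = 14
χ² = (n-1)s²/σ₀² = 14×19.80/22 = 12.6000
Critical values: χ²_{0.975,14} = 5.629, χ²_{0.025,14} = 26.119
Rejection region: χ² < 5.629 or χ² > 26.119
Decision: fail to reject H₀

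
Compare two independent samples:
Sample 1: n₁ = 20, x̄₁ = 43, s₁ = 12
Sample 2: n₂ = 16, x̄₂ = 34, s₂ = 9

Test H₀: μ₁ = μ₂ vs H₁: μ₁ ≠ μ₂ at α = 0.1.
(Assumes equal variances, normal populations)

Answer: t = 2.4891, reject H₀

Derivation:
Pooled variance: s²_p = [19×12² + 15×9²]/(34) = 116.2059
s_p = 10.7799
SE = s_p×√(1/n₁ + 1/n₂) = 10.7799×√(1/20 + 1/16) = 3.6157
t = (x̄₁ - x̄₂)/SE = (43 - 34)/3.6157 = 2.4891
df = 34, t-critical = ±1.691
Decision: reject H₀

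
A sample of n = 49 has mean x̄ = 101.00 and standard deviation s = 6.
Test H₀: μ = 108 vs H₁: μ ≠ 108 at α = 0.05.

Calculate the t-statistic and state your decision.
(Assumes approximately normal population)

df = n - 1 = 48
SE = s/√n = 6/√49 = 0.8571
t = (x̄ - μ₀)/SE = (101.00 - 108)/0.8571 = -8.1671
Critical value: t_{0.025,48} = ±2.011
p-value < 0.0001
Decision: reject H₀

Answer: t = -8.1671, reject H₀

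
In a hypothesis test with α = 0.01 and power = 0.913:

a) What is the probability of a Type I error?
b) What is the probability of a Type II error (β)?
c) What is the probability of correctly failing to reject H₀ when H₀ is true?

Answer: a) 0.01, b) 0.087, c) 0.99

Derivation:
a) Type I error probability = α = 0.01
b) Power = P(reject H₀ | H₁ true) = 1 - β = 0.913, so Type II error probability = β = 1 - Power = 0.087
c) P(fail to reject H₀ | H₀ true) = 1 - α = 0.99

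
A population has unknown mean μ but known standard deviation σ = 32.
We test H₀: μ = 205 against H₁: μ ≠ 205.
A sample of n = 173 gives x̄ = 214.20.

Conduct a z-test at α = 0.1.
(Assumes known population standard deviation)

Standard error: SE = σ/√n = 32/√173 = 2.4329
z-statistic: z = (x̄ - μ₀)/SE = (214.20 - 205)/2.4329 = 3.7815
Critical value: ±1.645
p-value = 0.0002
Decision: reject H₀

Answer: z = 3.7815, reject H₀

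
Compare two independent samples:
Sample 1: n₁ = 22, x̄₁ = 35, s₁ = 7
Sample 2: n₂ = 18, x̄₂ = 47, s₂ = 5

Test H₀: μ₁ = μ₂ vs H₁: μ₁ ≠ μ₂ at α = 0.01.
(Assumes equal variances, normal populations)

Pooled variance: s²_p = [21×7² + 17×5²]/(38) = 38.2632
s_p = 6.1857
SE = s_p×√(1/n₁ + 1/n₂) = 6.1857×√(1/22 + 1/18) = 1.9659
t = (x̄₁ - x̄₂)/SE = (35 - 47)/1.9659 = -6.1041
df = 38, t-critical = ±2.712
Decision: reject H₀

Answer: t = -6.1041, reject H₀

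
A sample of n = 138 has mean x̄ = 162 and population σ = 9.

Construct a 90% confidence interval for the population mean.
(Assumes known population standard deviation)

Confidence level: 90%, α = 0.1
z_0.05 = 1.645
SE = σ/√n = 9/√138 = 0.7661
Margin of error = 1.645 × 0.7661 = 1.2602
CI: x̄ ± margin = 162 ± 1.2602
CI: (160.7398, 163.2602)

Answer: (160.7398, 163.2602)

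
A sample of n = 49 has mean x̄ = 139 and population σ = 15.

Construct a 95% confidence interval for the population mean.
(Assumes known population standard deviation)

Confidence level: 95%, α = 0.05
z_0.025 = 1.960
SE = σ/√n = 15/√49 = 2.1429
Margin of error = 1.960 × 2.1429 = 4.2001
CI: x̄ ± margin = 139 ± 4.2001
CI: (134.7999, 143.2001)

Answer: (134.7999, 143.2001)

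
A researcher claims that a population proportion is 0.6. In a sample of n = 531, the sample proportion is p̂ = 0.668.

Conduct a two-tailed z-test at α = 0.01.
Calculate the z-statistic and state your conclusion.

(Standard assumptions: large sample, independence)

Answer: z = 3.1985, reject H₀

Derivation:
H₀: p = 0.6, H₁: p ≠ 0.6
Standard error: SE = √(p₀(1-p₀)/n) = √(0.6×0.4/531) = 0.021260
z-statistic: z = (p̂ - p₀)/SE = (0.668 - 0.6)/0.021260 = 3.1985
Critical value: z_0.005 = ±2.576
p-value = 0.0014
Decision: reject H₀ at α = 0.01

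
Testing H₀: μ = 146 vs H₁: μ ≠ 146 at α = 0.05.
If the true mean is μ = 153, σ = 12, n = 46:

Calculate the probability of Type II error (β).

SE = σ/√n = 12/√46 = 1.7693
Critical values: μ₀ ± z_0.025×SE = 146 ± 1.960×1.7693
Acceptance region: (142.5322, 149.4678)
Under H₁ (μ = 153): z_high = (149.4678 - 153)/1.7693 = -1.9964, z_low = (142.5322 - 153)/1.7693 = -5.9164
β = P(not reject | H₁) = Φ(-1.9964) - Φ(-5.9164) ≈ 0.0229

Answer: β ≈ 0.0229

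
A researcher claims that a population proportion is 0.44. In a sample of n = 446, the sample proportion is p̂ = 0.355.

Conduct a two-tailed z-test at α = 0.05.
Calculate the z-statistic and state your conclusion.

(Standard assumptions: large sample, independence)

Answer: z = -3.6163, reject H₀

Derivation:
H₀: p = 0.44, H₁: p ≠ 0.44
Standard error: SE = √(p₀(1-p₀)/n) = √(0.44×0.56/446) = 0.023505
z-statistic: z = (p̂ - p₀)/SE = (0.355 - 0.44)/0.023505 = -3.6163
Critical value: z_0.025 = ±1.960
p-value = 0.0003
Decision: reject H₀ at α = 0.05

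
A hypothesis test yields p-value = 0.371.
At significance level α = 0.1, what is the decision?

Answer: fail to reject H₀

Derivation:
Compare p-value to α:
0.371 ≥ 0.1
Decision: fail to reject H₀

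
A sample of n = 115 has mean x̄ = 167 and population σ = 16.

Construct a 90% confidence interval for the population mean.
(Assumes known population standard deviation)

Answer: (164.5457, 169.4543)

Derivation:
Confidence level: 90%, α = 0.1
z_0.05 = 1.645
SE = σ/√n = 16/√115 = 1.4920
Margin of error = 1.645 × 1.4920 = 2.4543
CI: x̄ ± margin = 167 ± 2.4543
CI: (164.5457, 169.4543)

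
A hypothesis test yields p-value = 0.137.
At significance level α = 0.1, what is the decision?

Compare p-value to α:
0.137 ≥ 0.1
Decision: fail to reject H₀

Answer: fail to reject H₀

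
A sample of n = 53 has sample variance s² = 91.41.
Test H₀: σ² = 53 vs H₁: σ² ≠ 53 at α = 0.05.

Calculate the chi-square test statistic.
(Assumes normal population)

df = n - 1 = 52
χ² = (n-1)s²/σ₀² = 52×91.41/53 = 89.6853
Critical values: χ²_{0.975,52} = 33.968, χ²_{0.025,52} = 73.810
Rejection region: χ² < 33.968 or χ² > 73.810
Decision: reject H₀

Answer: χ² = 89.6853, reject H₀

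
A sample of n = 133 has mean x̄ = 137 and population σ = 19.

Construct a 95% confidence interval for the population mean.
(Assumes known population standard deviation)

Confidence level: 95%, α = 0.05
z_0.025 = 1.960
SE = σ/√n = 19/√133 = 1.6475
Margin of error = 1.960 × 1.6475 = 3.2291
CI: x̄ ± margin = 137 ± 3.2291
CI: (133.7709, 140.2291)

Answer: (133.7709, 140.2291)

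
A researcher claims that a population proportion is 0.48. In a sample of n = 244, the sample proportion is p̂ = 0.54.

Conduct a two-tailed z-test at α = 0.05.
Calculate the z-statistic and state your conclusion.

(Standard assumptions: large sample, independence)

Answer: z = 1.8759, fail to reject H₀

Derivation:
H₀: p = 0.48, H₁: p ≠ 0.48
Standard error: SE = √(p₀(1-p₀)/n) = √(0.48×0.52/244) = 0.031984
z-statistic: z = (p̂ - p₀)/SE = (0.54 - 0.48)/0.031984 = 1.8759
Critical value: z_0.025 = ±1.960
p-value = 0.0607
Decision: fail to reject H₀ at α = 0.05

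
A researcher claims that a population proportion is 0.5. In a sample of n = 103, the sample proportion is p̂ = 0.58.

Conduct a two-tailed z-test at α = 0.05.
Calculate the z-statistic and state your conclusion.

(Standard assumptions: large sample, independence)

Answer: z = 1.6238, fail to reject H₀

Derivation:
H₀: p = 0.5, H₁: p ≠ 0.5
Standard error: SE = √(p₀(1-p₀)/n) = √(0.5×0.5/103) = 0.049266
z-statistic: z = (p̂ - p₀)/SE = (0.58 - 0.5)/0.049266 = 1.6238
Critical value: z_0.025 = ±1.960
p-value = 0.1044
Decision: fail to reject H₀ at α = 0.05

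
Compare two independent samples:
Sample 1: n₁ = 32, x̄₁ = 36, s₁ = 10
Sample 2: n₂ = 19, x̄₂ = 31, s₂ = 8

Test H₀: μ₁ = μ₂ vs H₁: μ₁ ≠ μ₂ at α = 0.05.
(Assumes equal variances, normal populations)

Pooled variance: s²_p = [31×10² + 18×8²]/(49) = 86.7755
s_p = 9.3153
SE = s_p×√(1/n₁ + 1/n₂) = 9.3153×√(1/32 + 1/19) = 2.6979
t = (x̄₁ - x̄₂)/SE = (36 - 31)/2.6979 = 1.8533
df = 49, t-critical = ±2.010
Decision: fail to reject H₀

Answer: t = 1.8533, fail to reject H₀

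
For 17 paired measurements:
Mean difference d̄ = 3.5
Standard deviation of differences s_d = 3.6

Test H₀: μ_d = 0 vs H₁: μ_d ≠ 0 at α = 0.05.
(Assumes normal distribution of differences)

Answer: t = 4.0087, reject H₀

Derivation:
df = n - 1 = 16
SE = s_d/√n = 3.6/√17 = 0.8731
t = d̄/SE = 3.5/0.8731 = 4.0087
Critical value: t_{0.025,16} = ±2.120
p-value ≈ 0.0010
Decision: reject H₀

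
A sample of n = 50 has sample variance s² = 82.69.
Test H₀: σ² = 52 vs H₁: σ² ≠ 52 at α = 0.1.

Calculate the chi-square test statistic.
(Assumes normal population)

Answer: χ² = 77.9194, reject H₀

Derivation:
df = n - 1 = 49
χ² = (n-1)s²/σ₀² = 49×82.69/52 = 77.9194
Critical values: χ²_{0.95,49} = 33.930, χ²_{0.05,49} = 66.339
Rejection region: χ² < 33.930 or χ² > 66.339
Decision: reject H₀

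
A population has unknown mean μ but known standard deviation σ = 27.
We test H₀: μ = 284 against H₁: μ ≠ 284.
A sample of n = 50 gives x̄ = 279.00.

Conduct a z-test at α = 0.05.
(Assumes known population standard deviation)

Standard error: SE = σ/√n = 27/√50 = 3.8184
z-statistic: z = (x̄ - μ₀)/SE = (279.00 - 284)/3.8184 = -1.3094
Critical value: ±1.960
p-value = 0.1904
Decision: fail to reject H₀

Answer: z = -1.3094, fail to reject H₀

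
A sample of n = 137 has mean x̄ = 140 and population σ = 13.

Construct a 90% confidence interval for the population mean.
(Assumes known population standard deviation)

Answer: (138.1729, 141.8271)

Derivation:
Confidence level: 90%, α = 0.1
z_0.05 = 1.645
SE = σ/√n = 13/√137 = 1.1107
Margin of error = 1.645 × 1.1107 = 1.8271
CI: x̄ ± margin = 140 ± 1.8271
CI: (138.1729, 141.8271)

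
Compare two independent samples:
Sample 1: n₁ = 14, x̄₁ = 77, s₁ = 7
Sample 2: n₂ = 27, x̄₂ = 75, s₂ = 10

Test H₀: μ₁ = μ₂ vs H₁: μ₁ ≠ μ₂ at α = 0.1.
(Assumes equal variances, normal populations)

Answer: t = 0.6666, fail to reject H₀

Derivation:
Pooled variance: s²_p = [13×7² + 26×10²]/(39) = 83.0000
s_p = 9.1104
SE = s_p×√(1/n₁ + 1/n₂) = 9.1104×√(1/14 + 1/27) = 3.0004
t = (x̄₁ - x̄₂)/SE = (77 - 75)/3.0004 = 0.6666
df = 39, t-critical = ±1.685
Decision: fail to reject H₀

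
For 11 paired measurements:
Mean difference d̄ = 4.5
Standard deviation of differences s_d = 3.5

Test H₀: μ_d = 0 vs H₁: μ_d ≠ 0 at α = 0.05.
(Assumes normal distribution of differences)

Answer: t = 4.2642, reject H₀

Derivation:
df = n - 1 = 10
SE = s_d/√n = 3.5/√11 = 1.0553
t = d̄/SE = 4.5/1.0553 = 4.2642
Critical value: t_{0.025,10} = ±2.228
p-value ≈ 0.0017
Decision: reject H₀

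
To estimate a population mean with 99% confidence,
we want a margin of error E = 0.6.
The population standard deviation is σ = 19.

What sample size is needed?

Answer: n = 6655

Derivation:
z_0.005 = 2.576
n = (z×σ/E)² = (2.576×19/0.6)²
n = 6654.2087
Round up: n = 6655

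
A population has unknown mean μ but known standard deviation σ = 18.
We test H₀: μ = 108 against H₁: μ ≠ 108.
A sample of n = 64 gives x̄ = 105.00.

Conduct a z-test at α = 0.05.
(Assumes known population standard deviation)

Answer: z = -1.3333, fail to reject H₀

Derivation:
Standard error: SE = σ/√n = 18/√64 = 2.2500
z-statistic: z = (x̄ - μ₀)/SE = (105.00 - 108)/2.2500 = -1.3333
Critical value: ±1.960
p-value = 0.1824
Decision: fail to reject H₀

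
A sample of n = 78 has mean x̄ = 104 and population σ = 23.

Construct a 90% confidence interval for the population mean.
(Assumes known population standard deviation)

Confidence level: 90%, α = 0.1
z_0.05 = 1.645
SE = σ/√n = 23/√78 = 2.6042
Margin of error = 1.645 × 2.6042 = 4.2839
CI: x̄ ± margin = 104 ± 4.2839
CI: (99.7161, 108.2839)

Answer: (99.7161, 108.2839)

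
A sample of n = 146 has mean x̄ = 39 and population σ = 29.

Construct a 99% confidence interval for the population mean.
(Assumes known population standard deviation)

Answer: (32.8173, 45.1827)

Derivation:
Confidence level: 99%, α = 0.01
z_0.005 = 2.576
SE = σ/√n = 29/√146 = 2.4001
Margin of error = 2.576 × 2.4001 = 6.1827
CI: x̄ ± margin = 39 ± 6.1827
CI: (32.8173, 45.1827)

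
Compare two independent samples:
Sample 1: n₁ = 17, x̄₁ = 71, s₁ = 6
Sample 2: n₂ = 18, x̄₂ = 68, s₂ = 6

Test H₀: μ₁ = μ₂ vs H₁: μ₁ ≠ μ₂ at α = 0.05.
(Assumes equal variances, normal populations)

Pooled variance: s²_p = [16×6² + 17×6²]/(33) = 36.0000
s_p = 6.0000
SE = s_p×√(1/n₁ + 1/n₂) = 6.0000×√(1/17 + 1/18) = 2.0292
t = (x̄₁ - x̄₂)/SE = (71 - 68)/2.0292 = 1.4784
df = 33, t-critical = ±2.035
Decision: fail to reject H₀

Answer: t = 1.4784, fail to reject H₀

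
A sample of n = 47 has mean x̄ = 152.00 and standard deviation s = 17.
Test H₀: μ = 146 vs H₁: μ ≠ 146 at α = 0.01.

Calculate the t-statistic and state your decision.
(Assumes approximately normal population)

Answer: t = 2.4196, fail to reject H₀

Derivation:
df = n - 1 = 46
SE = s/√n = 17/√47 = 2.4797
t = (x̄ - μ₀)/SE = (152.00 - 146)/2.4797 = 2.4196
Critical value: t_{0.005,46} = ±2.687
p-value ≈ 0.0195
Decision: fail to reject H₀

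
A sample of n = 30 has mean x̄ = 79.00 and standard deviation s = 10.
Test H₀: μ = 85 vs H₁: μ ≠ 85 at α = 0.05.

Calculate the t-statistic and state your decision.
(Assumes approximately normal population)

df = n - 1 = 29
SE = s/√n = 10/√30 = 1.8257
t = (x̄ - μ₀)/SE = (79.00 - 85)/1.8257 = -3.2864
Critical value: t_{0.025,29} = ±2.045
p-value ≈ 0.0027
Decision: reject H₀

Answer: t = -3.2864, reject H₀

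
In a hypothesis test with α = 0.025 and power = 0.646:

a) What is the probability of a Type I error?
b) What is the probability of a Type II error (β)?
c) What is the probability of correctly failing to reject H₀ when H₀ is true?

a) Type I error probability = α = 0.025
b) Power = P(reject H₀ | H₁ true) = 1 - β = 0.646, so Type II error probability = β = 1 - Power = 0.354
c) P(fail to reject H₀ | H₀ true) = 1 - α = 0.975

Answer: a) 0.025, b) 0.354, c) 0.975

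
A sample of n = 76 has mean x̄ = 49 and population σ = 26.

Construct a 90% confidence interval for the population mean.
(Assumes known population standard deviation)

Confidence level: 90%, α = 0.1
z_0.05 = 1.645
SE = σ/√n = 26/√76 = 2.9824
Margin of error = 1.645 × 2.9824 = 4.9060
CI: x̄ ± margin = 49 ± 4.9060
CI: (44.0940, 53.9060)

Answer: (44.0940, 53.9060)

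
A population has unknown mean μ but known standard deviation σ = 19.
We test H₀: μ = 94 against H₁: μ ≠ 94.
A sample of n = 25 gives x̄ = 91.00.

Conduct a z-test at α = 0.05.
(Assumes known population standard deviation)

Standard error: SE = σ/√n = 19/√25 = 3.8000
z-statistic: z = (x̄ - μ₀)/SE = (91.00 - 94)/3.8000 = -0.7895
Critical value: ±1.960
p-value = 0.4298
Decision: fail to reject H₀

Answer: z = -0.7895, fail to reject H₀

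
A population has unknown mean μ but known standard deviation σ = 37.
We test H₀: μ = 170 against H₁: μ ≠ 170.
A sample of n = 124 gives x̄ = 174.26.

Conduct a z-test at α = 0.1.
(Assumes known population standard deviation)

Answer: z = 1.2821, fail to reject H₀

Derivation:
Standard error: SE = σ/√n = 37/√124 = 3.3227
z-statistic: z = (x̄ - μ₀)/SE = (174.26 - 170)/3.3227 = 1.2821
Critical value: ±1.645
p-value = 0.1998
Decision: fail to reject H₀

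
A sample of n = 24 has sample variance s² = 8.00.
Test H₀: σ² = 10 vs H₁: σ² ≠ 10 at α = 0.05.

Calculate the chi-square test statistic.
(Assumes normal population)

Answer: χ² = 18.4000, fail to reject H₀

Derivation:
df = n - 1 = 23
χ² = (n-1)s²/σ₀² = 23×8.00/10 = 18.4000
Critical values: χ²_{0.975,23} = 11.689, χ²_{0.025,23} = 38.076
Rejection region: χ² < 11.689 or χ² > 38.076
Decision: fail to reject H₀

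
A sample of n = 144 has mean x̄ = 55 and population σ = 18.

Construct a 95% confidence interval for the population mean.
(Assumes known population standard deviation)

Confidence level: 95%, α = 0.05
z_0.025 = 1.960
SE = σ/√n = 18/√144 = 1.5000
Margin of error = 1.960 × 1.5000 = 2.9400
CI: x̄ ± margin = 55 ± 2.9400
CI: (52.0600, 57.9400)

Answer: (52.0600, 57.9400)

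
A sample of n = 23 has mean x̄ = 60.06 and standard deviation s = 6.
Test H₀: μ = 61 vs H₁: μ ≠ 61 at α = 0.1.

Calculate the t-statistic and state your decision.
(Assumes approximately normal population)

Answer: t = -0.7513, fail to reject H₀

Derivation:
df = n - 1 = 22
SE = s/√n = 6/√23 = 1.2511
t = (x̄ - μ₀)/SE = (60.06 - 61)/1.2511 = -0.7513
Critical value: t_{0.05,22} = ±1.717
p-value ≈ 0.4604
Decision: fail to reject H₀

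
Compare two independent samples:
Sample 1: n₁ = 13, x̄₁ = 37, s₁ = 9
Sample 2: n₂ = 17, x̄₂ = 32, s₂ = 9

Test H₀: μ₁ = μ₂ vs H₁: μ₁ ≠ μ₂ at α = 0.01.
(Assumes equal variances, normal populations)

Pooled variance: s²_p = [12×9² + 16×9²]/(28) = 81.0000
s_p = 9.0000
SE = s_p×√(1/n₁ + 1/n₂) = 9.0000×√(1/13 + 1/17) = 3.3159
t = (x̄₁ - x̄₂)/SE = (37 - 32)/3.3159 = 1.5079
df = 28, t-critical = ±2.763
Decision: fail to reject H₀

Answer: t = 1.5079, fail to reject H₀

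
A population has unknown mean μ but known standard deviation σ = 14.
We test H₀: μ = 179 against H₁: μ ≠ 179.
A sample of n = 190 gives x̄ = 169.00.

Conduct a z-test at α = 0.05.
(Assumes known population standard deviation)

Answer: z = -9.8454, reject H₀

Derivation:
Standard error: SE = σ/√n = 14/√190 = 1.0157
z-statistic: z = (x̄ - μ₀)/SE = (169.00 - 179)/1.0157 = -9.8454
Critical value: ±1.960
p-value < 0.0001
Decision: reject H₀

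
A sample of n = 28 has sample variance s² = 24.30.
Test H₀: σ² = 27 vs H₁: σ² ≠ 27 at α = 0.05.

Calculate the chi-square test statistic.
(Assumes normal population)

Answer: χ² = 24.3000, fail to reject H₀

Derivation:
df = n - 1 = 27
χ² = (n-1)s²/σ₀² = 27×24.30/27 = 24.3000
Critical values: χ²_{0.975,27} = 14.573, χ²_{0.025,27} = 43.195
Rejection region: χ² < 14.573 or χ² > 43.195
Decision: fail to reject H₀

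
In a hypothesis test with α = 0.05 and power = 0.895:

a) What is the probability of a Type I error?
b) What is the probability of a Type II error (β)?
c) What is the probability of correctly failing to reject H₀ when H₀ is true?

Answer: a) 0.05, b) 0.105, c) 0.95

Derivation:
a) Type I error probability = α = 0.05
b) Power = P(reject H₀ | H₁ true) = 1 - β = 0.895, so Type II error probability = β = 1 - Power = 0.105
c) P(fail to reject H₀ | H₀ true) = 1 - α = 0.95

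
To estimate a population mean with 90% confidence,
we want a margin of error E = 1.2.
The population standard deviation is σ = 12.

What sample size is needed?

z_0.05 = 1.645
n = (z×σ/E)² = (1.645×12/1.2)²
n = 270.6025
Round up: n = 271

Answer: n = 271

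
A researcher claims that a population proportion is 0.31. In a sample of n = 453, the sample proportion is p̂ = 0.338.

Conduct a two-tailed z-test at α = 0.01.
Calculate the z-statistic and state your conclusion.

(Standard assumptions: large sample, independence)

Answer: z = 1.2885, fail to reject H₀

Derivation:
H₀: p = 0.31, H₁: p ≠ 0.31
Standard error: SE = √(p₀(1-p₀)/n) = √(0.31×0.69/453) = 0.021730
z-statistic: z = (p̂ - p₀)/SE = (0.338 - 0.31)/0.021730 = 1.2885
Critical value: z_0.005 = ±2.576
p-value = 0.1976
Decision: fail to reject H₀ at α = 0.01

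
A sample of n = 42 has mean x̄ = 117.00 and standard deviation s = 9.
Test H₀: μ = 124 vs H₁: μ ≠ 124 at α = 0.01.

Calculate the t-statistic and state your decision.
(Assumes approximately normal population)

df = n - 1 = 41
SE = s/√n = 9/√42 = 1.3887
t = (x̄ - μ₀)/SE = (117.00 - 124)/1.3887 = -5.0407
Critical value: t_{0.005,41} = ±2.701
p-value < 0.0001
Decision: reject H₀

Answer: t = -5.0407, reject H₀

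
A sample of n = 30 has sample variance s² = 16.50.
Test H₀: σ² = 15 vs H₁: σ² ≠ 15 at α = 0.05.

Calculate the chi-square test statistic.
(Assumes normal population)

df = n - 1 = 29
χ² = (n-1)s²/σ₀² = 29×16.50/15 = 31.9000
Critical values: χ²_{0.975,29} = 16.047, χ²_{0.025,29} = 45.722
Rejection region: χ² < 16.047 or χ² > 45.722
Decision: fail to reject H₀

Answer: χ² = 31.9000, fail to reject H₀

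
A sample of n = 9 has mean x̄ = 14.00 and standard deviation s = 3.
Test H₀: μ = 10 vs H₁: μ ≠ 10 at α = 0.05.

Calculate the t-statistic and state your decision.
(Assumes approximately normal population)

df = n - 1 = 8
SE = s/√n = 3/√9 = 1.0000
t = (x̄ - μ₀)/SE = (14.00 - 10)/1.0000 = 4.0000
Critical value: t_{0.025,8} = ±2.306
p-value ≈ 0.0039
Decision: reject H₀

Answer: t = 4.0000, reject H₀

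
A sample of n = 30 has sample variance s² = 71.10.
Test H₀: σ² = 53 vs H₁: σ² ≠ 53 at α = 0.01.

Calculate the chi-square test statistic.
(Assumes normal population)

Answer: χ² = 38.9038, fail to reject H₀

Derivation:
df = n - 1 = 29
χ² = (n-1)s²/σ₀² = 29×71.10/53 = 38.9038
Critical values: χ²_{0.995,29} = 13.121, χ²_{0.005,29} = 52.336
Rejection region: χ² < 13.121 or χ² > 52.336
Decision: fail to reject H₀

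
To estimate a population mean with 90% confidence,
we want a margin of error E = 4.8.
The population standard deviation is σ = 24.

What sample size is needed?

z_0.05 = 1.645
n = (z×σ/E)² = (1.645×24/4.8)²
n = 67.6506
Round up: n = 68

Answer: n = 68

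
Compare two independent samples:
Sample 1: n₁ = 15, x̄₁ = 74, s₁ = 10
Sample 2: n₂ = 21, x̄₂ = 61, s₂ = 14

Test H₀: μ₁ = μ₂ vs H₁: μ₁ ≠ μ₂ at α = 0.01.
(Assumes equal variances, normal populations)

Pooled variance: s²_p = [14×10² + 20×14²]/(34) = 156.4706
s_p = 12.5088
SE = s_p×√(1/n₁ + 1/n₂) = 12.5088×√(1/15 + 1/21) = 4.2287
t = (x̄₁ - x̄₂)/SE = (74 - 61)/4.2287 = 3.0742
df = 34, t-critical = ±2.728
Decision: reject H₀

Answer: t = 3.0742, reject H₀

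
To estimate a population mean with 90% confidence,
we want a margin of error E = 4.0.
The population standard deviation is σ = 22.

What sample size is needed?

Answer: n = 82

Derivation:
z_0.05 = 1.645
n = (z×σ/E)² = (1.645×22/4.0)²
n = 81.8573
Round up: n = 82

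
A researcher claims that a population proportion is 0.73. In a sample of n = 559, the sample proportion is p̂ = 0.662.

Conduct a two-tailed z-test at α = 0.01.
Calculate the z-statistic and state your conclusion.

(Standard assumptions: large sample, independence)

Answer: z = -3.6215, reject H₀

Derivation:
H₀: p = 0.73, H₁: p ≠ 0.73
Standard error: SE = √(p₀(1-p₀)/n) = √(0.73×0.27/559) = 0.018777
z-statistic: z = (p̂ - p₀)/SE = (0.662 - 0.73)/0.018777 = -3.6215
Critical value: z_0.005 = ±2.576
p-value = 0.0003
Decision: reject H₀ at α = 0.01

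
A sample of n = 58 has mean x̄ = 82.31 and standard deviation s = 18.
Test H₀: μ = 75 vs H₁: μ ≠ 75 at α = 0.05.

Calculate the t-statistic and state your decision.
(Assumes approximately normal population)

df = n - 1 = 57
SE = s/√n = 18/√58 = 2.3635
t = (x̄ - μ₀)/SE = (82.31 - 75)/2.3635 = 3.0929
Critical value: t_{0.025,57} = ±2.002
p-value ≈ 0.0031
Decision: reject H₀

Answer: t = 3.0929, reject H₀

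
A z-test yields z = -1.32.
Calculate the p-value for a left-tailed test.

For z = -1.32:
p = P(Z < -1.32) = Φ(-1.32) = 0.0934

Answer: p-value ≈ 0.0934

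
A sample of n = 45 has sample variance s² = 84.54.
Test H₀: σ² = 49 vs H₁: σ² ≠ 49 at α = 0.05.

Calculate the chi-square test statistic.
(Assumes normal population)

Answer: χ² = 75.9135, reject H₀

Derivation:
df = n - 1 = 44
χ² = (n-1)s²/σ₀² = 44×84.54/49 = 75.9135
Critical values: χ²_{0.975,44} = 27.575, χ²_{0.025,44} = 64.201
Rejection region: χ² < 27.575 or χ² > 64.201
Decision: reject H₀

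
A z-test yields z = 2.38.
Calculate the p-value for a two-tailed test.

For z = 2.38:
p = 2×P(Z > |2.38|) = 2×(1 - Φ(2.38)) = 0.0173

Answer: p-value ≈ 0.0173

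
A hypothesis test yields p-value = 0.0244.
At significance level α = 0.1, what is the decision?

Answer: reject H₀

Derivation:
Compare p-value to α:
0.0244 < 0.1
Decision: reject H₀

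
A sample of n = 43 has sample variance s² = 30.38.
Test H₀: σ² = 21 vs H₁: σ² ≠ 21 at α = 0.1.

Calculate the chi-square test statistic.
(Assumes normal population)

df = n - 1 = 42
χ² = (n-1)s²/σ₀² = 42×30.38/21 = 60.7600
Critical values: χ²_{0.95,42} = 28.144, χ²_{0.05,42} = 58.124
Rejection region: χ² < 28.144 or χ² > 58.124
Decision: reject H₀

Answer: χ² = 60.7600, reject H₀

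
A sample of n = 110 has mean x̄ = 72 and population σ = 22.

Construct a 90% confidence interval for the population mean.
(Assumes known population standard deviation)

Answer: (68.5494, 75.4506)

Derivation:
Confidence level: 90%, α = 0.1
z_0.05 = 1.645
SE = σ/√n = 22/√110 = 2.0976
Margin of error = 1.645 × 2.0976 = 3.4506
CI: x̄ ± margin = 72 ± 3.4506
CI: (68.5494, 75.4506)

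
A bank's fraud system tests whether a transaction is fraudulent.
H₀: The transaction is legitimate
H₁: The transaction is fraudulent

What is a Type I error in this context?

A Type I error (probability α) occurs when we reject a true H₀.
A Type II error (probability β) occurs when we fail to reject a false H₀.

Answer: Blocking a legitimate transaction as fraud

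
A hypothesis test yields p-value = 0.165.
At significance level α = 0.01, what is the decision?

Compare p-value to α:
0.165 ≥ 0.01
Decision: fail to reject H₀

Answer: fail to reject H₀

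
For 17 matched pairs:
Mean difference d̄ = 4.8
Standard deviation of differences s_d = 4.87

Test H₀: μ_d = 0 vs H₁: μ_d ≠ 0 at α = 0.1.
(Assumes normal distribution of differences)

df = n - 1 = 16
SE = s_d/√n = 4.87/√17 = 1.1811
t = d̄/SE = 4.8/1.1811 = 4.0640
Critical value: t_{0.05,16} = ±1.746
p-value ≈ 0.0009
Decision: reject H₀

Answer: t = 4.0640, reject H₀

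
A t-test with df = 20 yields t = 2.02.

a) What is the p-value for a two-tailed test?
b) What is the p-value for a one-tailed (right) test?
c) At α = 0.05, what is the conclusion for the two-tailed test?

Answer: a) 0.0570, b) 0.0285, c) fail to reject H₀

Derivation:
Using t-distribution with df = 20:
a) Two-tailed: p = 2×P(T > 2.02) = 0.0570
b) One-tailed: p = P(T > 2.02) = 0.0285
c) 0.0570 ≥ 0.05, fail to reject H₀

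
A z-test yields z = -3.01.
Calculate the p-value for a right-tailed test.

Answer: p-value ≈ 0.9987

Derivation:
For z = -3.01:
p = P(Z > -3.01) = 1 - Φ(-3.01) = 0.9987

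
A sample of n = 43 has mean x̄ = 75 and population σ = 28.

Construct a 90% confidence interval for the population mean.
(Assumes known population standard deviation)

Answer: (67.9759, 82.0241)

Derivation:
Confidence level: 90%, α = 0.1
z_0.05 = 1.645
SE = σ/√n = 28/√43 = 4.2700
Margin of error = 1.645 × 4.2700 = 7.0241
CI: x̄ ± margin = 75 ± 7.0241
CI: (67.9759, 82.0241)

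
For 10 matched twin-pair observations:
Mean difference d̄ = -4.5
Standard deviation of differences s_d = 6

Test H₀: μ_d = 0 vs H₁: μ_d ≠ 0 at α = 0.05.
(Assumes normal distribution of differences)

df = n - 1 = 9
SE = s_d/√n = 6/√10 = 1.8974
t = d̄/SE = -4.5/1.8974 = -2.3717
Critical value: t_{0.025,9} = ±2.262
p-value ≈ 0.0418
Decision: reject H₀

Answer: t = -2.3717, reject H₀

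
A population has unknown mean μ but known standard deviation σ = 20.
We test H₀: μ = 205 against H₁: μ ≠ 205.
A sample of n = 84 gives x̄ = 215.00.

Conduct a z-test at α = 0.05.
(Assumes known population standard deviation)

Standard error: SE = σ/√n = 20/√84 = 2.1822
z-statistic: z = (x̄ - μ₀)/SE = (215.00 - 205)/2.1822 = 4.5825
Critical value: ±1.960
p-value < 0.0001
Decision: reject H₀

Answer: z = 4.5825, reject H₀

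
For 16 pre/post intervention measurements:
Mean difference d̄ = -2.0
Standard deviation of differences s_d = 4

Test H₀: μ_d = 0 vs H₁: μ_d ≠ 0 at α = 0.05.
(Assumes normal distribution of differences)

df = n - 1 = 15
SE = s_d/√n = 4/√16 = 1.0000
t = d̄/SE = -2.0/1.0000 = -2.0000
Critical value: t_{0.025,15} = ±2.131
p-value ≈ 0.0639
Decision: fail to reject H₀

Answer: t = -2.0000, fail to reject H₀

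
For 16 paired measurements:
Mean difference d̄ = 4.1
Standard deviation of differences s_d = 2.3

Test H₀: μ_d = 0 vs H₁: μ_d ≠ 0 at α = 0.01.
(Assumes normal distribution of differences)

df = n - 1 = 15
SE = s_d/√n = 2.3/√16 = 0.5750
t = d̄/SE = 4.1/0.5750 = 7.1304
Critical value: t_{0.005,15} = ±2.947
p-value < 0.0001
Decision: reject H₀

Answer: t = 7.1304, reject H₀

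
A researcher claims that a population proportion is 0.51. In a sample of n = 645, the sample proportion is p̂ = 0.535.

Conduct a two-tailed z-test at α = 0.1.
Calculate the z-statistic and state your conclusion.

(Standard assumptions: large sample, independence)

Answer: z = 1.2701, fail to reject H₀

Derivation:
H₀: p = 0.51, H₁: p ≠ 0.51
Standard error: SE = √(p₀(1-p₀)/n) = √(0.51×0.49/645) = 0.019684
z-statistic: z = (p̂ - p₀)/SE = (0.535 - 0.51)/0.019684 = 1.2701
Critical value: z_0.05 = ±1.645
p-value = 0.2040
Decision: fail to reject H₀ at α = 0.1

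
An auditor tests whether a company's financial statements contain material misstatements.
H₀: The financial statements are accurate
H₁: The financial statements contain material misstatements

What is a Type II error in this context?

Answer: Failing to detect material misstatements that are actually present

Derivation:
Type I error (α): Rejecting H₀ when H₀ is true
Type II error (β): Failing to reject H₀ when H₁ is true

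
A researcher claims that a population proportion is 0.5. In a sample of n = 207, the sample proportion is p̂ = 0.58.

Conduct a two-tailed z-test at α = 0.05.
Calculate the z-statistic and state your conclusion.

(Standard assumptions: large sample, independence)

Answer: z = 2.3020, reject H₀

Derivation:
H₀: p = 0.5, H₁: p ≠ 0.5
Standard error: SE = √(p₀(1-p₀)/n) = √(0.5×0.5/207) = 0.034752
z-statistic: z = (p̂ - p₀)/SE = (0.58 - 0.5)/0.034752 = 2.3020
Critical value: z_0.025 = ±1.960
p-value = 0.0213
Decision: reject H₀ at α = 0.05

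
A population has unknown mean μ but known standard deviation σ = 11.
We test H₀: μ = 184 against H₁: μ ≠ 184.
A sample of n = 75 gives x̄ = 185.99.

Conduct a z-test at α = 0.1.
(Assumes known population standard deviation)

Standard error: SE = σ/√n = 11/√75 = 1.2702
z-statistic: z = (x̄ - μ₀)/SE = (185.99 - 184)/1.2702 = 1.5667
Critical value: ±1.645
p-value = 0.1172
Decision: fail to reject H₀

Answer: z = 1.5667, fail to reject H₀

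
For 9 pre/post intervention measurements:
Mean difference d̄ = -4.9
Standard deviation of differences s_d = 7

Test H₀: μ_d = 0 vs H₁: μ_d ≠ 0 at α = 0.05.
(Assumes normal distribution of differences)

df = n - 1 = 8
SE = s_d/√n = 7/√9 = 2.3333
t = d̄/SE = -4.9/2.3333 = -2.1000
Critical value: t_{0.025,8} = ±2.306
p-value ≈ 0.0689
Decision: fail to reject H₀

Answer: t = -2.1000, fail to reject H₀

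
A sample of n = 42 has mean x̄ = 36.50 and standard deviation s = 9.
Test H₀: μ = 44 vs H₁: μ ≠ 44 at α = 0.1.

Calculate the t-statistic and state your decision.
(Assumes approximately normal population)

df = n - 1 = 41
SE = s/√n = 9/√42 = 1.3887
t = (x̄ - μ₀)/SE = (36.50 - 44)/1.3887 = -5.4007
Critical value: t_{0.05,41} = ±1.683
p-value < 0.0001
Decision: reject H₀

Answer: t = -5.4007, reject H₀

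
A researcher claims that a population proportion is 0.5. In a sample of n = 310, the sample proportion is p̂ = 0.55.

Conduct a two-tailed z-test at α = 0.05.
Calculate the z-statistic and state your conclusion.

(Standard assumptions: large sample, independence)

H₀: p = 0.5, H₁: p ≠ 0.5
Standard error: SE = √(p₀(1-p₀)/n) = √(0.5×0.5/310) = 0.028398
z-statistic: z = (p̂ - p₀)/SE = (0.55 - 0.5)/0.028398 = 1.7607
Critical value: z_0.025 = ±1.960
p-value = 0.0783
Decision: fail to reject H₀ at α = 0.05

Answer: z = 1.7607, fail to reject H₀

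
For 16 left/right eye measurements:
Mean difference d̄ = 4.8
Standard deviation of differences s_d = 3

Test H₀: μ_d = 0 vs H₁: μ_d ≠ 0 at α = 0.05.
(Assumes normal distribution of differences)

df = n - 1 = 15
SE = s_d/√n = 3/√16 = 0.7500
t = d̄/SE = 4.8/0.7500 = 6.4000
Critical value: t_{0.025,15} = ±2.131
p-value < 0.0001
Decision: reject H₀

Answer: t = 6.4000, reject H₀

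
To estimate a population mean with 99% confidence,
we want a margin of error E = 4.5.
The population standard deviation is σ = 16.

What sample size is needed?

z_0.005 = 2.576
n = (z×σ/E)² = (2.576×16/4.5)²
n = 83.8893
Round up: n = 84

Answer: n = 84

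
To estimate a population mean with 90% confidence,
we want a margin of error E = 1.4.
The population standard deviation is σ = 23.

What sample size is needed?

Answer: n = 731

Derivation:
z_0.05 = 1.645
n = (z×σ/E)² = (1.645×23/1.4)²
n = 730.3506
Round up: n = 731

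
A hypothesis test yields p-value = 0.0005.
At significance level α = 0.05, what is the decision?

Answer: reject H₀

Derivation:
Compare p-value to α:
0.0005 < 0.05
Decision: reject H₀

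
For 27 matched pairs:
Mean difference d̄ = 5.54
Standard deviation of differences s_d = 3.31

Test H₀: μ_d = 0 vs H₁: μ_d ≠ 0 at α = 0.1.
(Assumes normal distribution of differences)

df = n - 1 = 26
SE = s_d/√n = 3.31/√27 = 0.6370
t = d̄/SE = 5.54/0.6370 = 8.6970
Critical value: t_{0.05,26} = ±1.706
p-value < 0.0001
Decision: reject H₀

Answer: t = 8.6970, reject H₀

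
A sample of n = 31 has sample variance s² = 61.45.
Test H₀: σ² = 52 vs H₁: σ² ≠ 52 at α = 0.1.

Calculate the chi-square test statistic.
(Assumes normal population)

Answer: χ² = 35.4519, fail to reject H₀

Derivation:
df = n - 1 = 30
χ² = (n-1)s²/σ₀² = 30×61.45/52 = 35.4519
Critical values: χ²_{0.95,30} = 18.493, χ²_{0.05,30} = 43.773
Rejection region: χ² < 18.493 or χ² > 43.773
Decision: fail to reject H₀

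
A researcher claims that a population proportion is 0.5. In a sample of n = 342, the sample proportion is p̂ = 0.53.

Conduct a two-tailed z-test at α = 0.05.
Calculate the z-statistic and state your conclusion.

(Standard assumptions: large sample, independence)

H₀: p = 0.5, H₁: p ≠ 0.5
Standard error: SE = √(p₀(1-p₀)/n) = √(0.5×0.5/342) = 0.027037
z-statistic: z = (p̂ - p₀)/SE = (0.53 - 0.5)/0.027037 = 1.1096
Critical value: z_0.025 = ±1.960
p-value = 0.2672
Decision: fail to reject H₀ at α = 0.05

Answer: z = 1.1096, fail to reject H₀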